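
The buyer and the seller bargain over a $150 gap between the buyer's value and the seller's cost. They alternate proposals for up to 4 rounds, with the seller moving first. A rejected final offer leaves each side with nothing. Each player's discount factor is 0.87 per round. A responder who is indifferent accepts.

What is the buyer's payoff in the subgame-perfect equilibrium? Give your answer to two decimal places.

115.74

Round 4 (the buyer proposes): rejection yields 0 for the seller; the buyer offers 0 and keeps 150.
Round 3 (the seller proposes): the buyer can get 150 next round, worth 0.87 × 150 = 130.5 now; the seller offers that and keeps 19.5.
Round 2 (the buyer proposes): the seller can get 19.5 next round, worth 0.87 × 19.5 = 16.965 now; the buyer offers that and keeps 133.035.
Round 1 (the seller proposes): the buyer can get 133.035 next round, worth 0.87 × 133.035 = 115.74045 now. The seller offers 115.74045 and keeps 150 − 115.74045 = 34.25955.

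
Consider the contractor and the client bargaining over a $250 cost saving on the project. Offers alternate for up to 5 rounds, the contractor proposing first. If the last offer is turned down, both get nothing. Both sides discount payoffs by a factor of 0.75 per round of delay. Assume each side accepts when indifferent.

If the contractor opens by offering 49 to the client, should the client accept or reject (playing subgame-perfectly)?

Reject

Round 5 (the contractor proposes): the client will accept anything ≥ 0, so the contractor offers 0 and keeps 250.
Round 4 (the client proposes): the contractor can get 250 next round, worth 0.75 × 250 = 187.5 now, so the client offers 187.5, keeping 62.5.
Round 3 (the contractor proposes): the client can get 62.5 next round, worth 0.75 × 62.5 = 46.875 now. The contractor offers 46.875 and keeps 250 − 46.875 = 203.125.
Round 2 (the client proposes): the contractor can get 203.125 next round, worth 0.75 × 203.125 = 152.34375 now; the client offers that and keeps 97.65625.
So by rejecting in round 1, the client gets 97.65625 next round, worth 0.75 × 97.65625 = 73.2421875 now.
Offer 49 < 73.2421875, so the client rejects.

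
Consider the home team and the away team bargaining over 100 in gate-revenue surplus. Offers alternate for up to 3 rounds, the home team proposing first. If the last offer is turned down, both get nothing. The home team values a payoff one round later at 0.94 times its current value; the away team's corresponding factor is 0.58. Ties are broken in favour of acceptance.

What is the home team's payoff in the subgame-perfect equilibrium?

Round 3 (the home team proposes): rejection yields 0 for the away team; the home team offers 0 and keeps 100.
Round 2 (the away team proposes): the home team can get 100 next round, worth 0.94 × 100 = 94 now, so the away team offers 94, keeping 6.
Round 1 (the home team proposes): the away team can get 6 next round, worth 0.58 × 6 = 3.48 now, so the home team offers 3.48, keeping 96.52.

96.52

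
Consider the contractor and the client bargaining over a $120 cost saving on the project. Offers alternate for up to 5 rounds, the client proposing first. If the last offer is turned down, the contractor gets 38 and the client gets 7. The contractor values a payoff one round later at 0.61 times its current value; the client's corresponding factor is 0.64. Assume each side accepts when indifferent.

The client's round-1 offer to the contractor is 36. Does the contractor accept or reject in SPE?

Reject

Round 5 (the client proposes): the contractor gets 38 if talks fail, so the client offers 38 and keeps 82.
Round 4 (the contractor proposes): the client can get 82 next round, worth 0.64 × 82 = 52.48 now, so the contractor offers 52.48, keeping 67.52.
Round 3 (the client proposes): the contractor can get 67.52 next round, worth 0.61 × 67.52 = 41.1872 now, so the client offers 41.1872, keeping 78.8128.
Round 2 (the contractor proposes): the client can get 78.8128 next round, worth 0.64 × 78.8128 = 50.440192 now, so the contractor offers 50.440192, keeping 69.559808.
So by rejecting in round 1, the contractor gets 69.559808 next round, worth 0.61 × 69.559808 = 42.43148288 now.
Offer 36 < 42.43148288, so the contractor rejects.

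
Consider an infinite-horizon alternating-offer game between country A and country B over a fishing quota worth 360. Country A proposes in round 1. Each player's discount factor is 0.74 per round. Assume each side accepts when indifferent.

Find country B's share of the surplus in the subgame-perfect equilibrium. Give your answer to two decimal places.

In a stationary SPE each proposer offers the other exactly their discounted continuation value.
If country A keeps x when proposing and country B keeps y when proposing, then x = 360 − 0.74y and y = 360 − 0.74x.
Solving: x = 360(1 − 0.74) / (1 − 0.74·0.74) = 93.6 / 0.4524 ≈ 206.8966.
Country B gets 360 − 206.8966 ≈ 153.1034.

153.10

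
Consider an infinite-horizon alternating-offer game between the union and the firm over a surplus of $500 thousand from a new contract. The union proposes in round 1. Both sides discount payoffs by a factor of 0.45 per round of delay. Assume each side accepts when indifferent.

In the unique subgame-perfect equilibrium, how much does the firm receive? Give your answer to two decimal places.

155.17

Let x be the union's share when the union proposes and y be the firm's share when the firm proposes.
The firm accepts iff offered ≥ 0.45·y, so x = 500 − 0.45y. Symmetrically y = 500 − 0.45x.
Substituting: x = 500 − 0.45(500 − 0.45x), giving x(1 − 0.45·0.45) = 500(1 − 0.45).
So x = 500 × 0.55 / 0.7975 ≈ 344.8276, and the firm receives 500 − x ≈ 155.1724.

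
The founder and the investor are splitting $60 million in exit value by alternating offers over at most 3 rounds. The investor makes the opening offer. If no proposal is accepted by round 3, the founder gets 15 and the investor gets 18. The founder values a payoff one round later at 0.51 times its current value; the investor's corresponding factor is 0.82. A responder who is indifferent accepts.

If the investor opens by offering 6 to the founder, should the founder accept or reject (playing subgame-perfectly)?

Reject

Work out the founder's continuation value if the offer is rejected.
Round 3 (the investor proposes): the founder gets 15 if talks fail, so the investor offers 15 and keeps 45.
Round 2 (the founder proposes): the investor can get 45 next round, worth 0.82 × 45 = 36.9 now; the founder offers that and keeps 23.1.
So by rejecting in round 1, the founder gets 23.1 next round, worth 0.51 × 23.1 = 11.781 now.
Offer 6 < 11.781, so the founder rejects.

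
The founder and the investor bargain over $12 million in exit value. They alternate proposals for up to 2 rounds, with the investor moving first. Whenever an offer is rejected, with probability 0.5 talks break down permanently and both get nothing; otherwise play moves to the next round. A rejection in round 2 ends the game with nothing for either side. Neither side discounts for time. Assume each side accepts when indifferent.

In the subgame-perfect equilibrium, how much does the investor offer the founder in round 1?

6

Round 2 (the founder proposes): the investor will accept anything ≥ 0, so the founder offers 0 and keeps 12.
Round 1 (the investor proposes): rejecting gives the founder an expected 0.5 × 12 = 6. The investor offers 6 and keeps 12 − 6 = 6.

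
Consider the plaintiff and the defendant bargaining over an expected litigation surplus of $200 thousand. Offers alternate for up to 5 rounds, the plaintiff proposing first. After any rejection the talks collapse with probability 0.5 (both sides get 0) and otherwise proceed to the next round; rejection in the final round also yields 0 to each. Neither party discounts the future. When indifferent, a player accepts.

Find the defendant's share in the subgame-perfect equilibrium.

Round 5 (the plaintiff proposes): rejection yields 0 for the defendant; the plaintiff offers 0 and keeps 200.
Round 4 (the defendant proposes): rejecting gives the plaintiff an expected 0.5 × 200 = 100, so the defendant offers 100, keeping 100.
Round 3 (the plaintiff proposes): rejecting gives the defendant an expected 0.5 × 100 = 50. The plaintiff offers 50 and keeps 200 − 50 = 150.
Round 2 (the defendant proposes): rejecting gives the plaintiff an expected 0.5 × 150 = 75, so the defendant offers 75, keeping 125.
Round 1 (the plaintiff proposes): rejecting gives the defendant an expected 0.5 × 125 = 62.5. The plaintiff offers 62.5 and keeps 200 − 62.5 = 137.5.

62.5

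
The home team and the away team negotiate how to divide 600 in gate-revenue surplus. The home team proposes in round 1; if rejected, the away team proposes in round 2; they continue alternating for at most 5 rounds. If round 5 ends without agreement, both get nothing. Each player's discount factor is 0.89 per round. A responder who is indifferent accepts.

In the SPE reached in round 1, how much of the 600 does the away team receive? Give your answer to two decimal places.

Round 5 (the home team proposes): rejection yields 0 for the away team; the home team offers 0 and keeps 600.
Round 4 (the away team proposes): the home team can get 600 next round, worth 0.89 × 600 = 534 now, so the away team offers 534, keeping 66.
Round 3 (the home team proposes): the away team can get 66 next round, worth 0.89 × 66 = 58.74 now, so the home team offers 58.74, keeping 541.26.
Round 2 (the away team proposes): the home team can get 541.26 next round, worth 0.89 × 541.26 = 481.7214 now; the away team offers that and keeps 118.2786.
Round 1 (the home team proposes): the away team can get 118.2786 next round, worth 0.89 × 118.2786 = 105.267954 now. The home team offers 105.267954 and keeps 600 − 105.267954 = 494.732046.

105.27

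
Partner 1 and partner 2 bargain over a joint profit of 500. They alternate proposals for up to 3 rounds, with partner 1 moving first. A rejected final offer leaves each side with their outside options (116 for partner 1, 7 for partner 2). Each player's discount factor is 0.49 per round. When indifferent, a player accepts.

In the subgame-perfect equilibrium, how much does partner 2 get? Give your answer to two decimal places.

Round 3 (partner 1 proposes): partner 2 gets 7 if talks fail, so partner 1 offers 7 and keeps 493.
Round 2 (partner 2 proposes): partner 1 can get 493 next round, worth 0.49 × 493 = 241.57 now. Partner 2 offers 241.57 and keeps 500 − 241.57 = 258.43.
Round 1 (partner 1 proposes): partner 2 can get 258.43 next round, worth 0.49 × 258.43 = 126.6307 now. Partner 1 offers 126.6307 and keeps 500 − 126.6307 = 373.3693.

126.63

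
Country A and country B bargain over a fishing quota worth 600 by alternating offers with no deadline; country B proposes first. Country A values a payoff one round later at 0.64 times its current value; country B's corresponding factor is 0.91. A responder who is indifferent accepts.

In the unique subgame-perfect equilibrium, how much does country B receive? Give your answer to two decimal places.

517.24

Let x be country B's share when country B proposes and y be country A's share when country A proposes.
Country A accepts iff offered ≥ 0.64·y, so x = 600 − 0.64y. Symmetrically y = 600 − 0.91x.
Substituting: x = 600 − 0.64(600 − 0.91x), giving x(1 − 0.91·0.64) = 600(1 − 0.64).
So x = 600 × 0.36 / 0.4176 ≈ 517.2414, and country A receives 600 − x ≈ 82.7586.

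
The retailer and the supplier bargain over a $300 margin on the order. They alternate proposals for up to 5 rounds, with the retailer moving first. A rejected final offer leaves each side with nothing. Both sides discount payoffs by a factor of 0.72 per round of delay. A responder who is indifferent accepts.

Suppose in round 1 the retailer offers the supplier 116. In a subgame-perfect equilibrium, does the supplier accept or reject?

Accept

Work out the supplier's continuation value if the offer is rejected.
Round 5 (the retailer proposes): rejection yields 0 for the supplier; the retailer offers 0 and keeps 300.
Round 4 (the supplier proposes): the retailer can get 300 next round, worth 0.72 × 300 = 216 now. The supplier offers 216 and keeps 300 − 216 = 84.
Round 3 (the retailer proposes): the supplier can get 84 next round, worth 0.72 × 84 = 60.48 now. The retailer offers 60.48 and keeps 300 − 60.48 = 239.52.
Round 2 (the supplier proposes): the retailer can get 239.52 next round, worth 0.72 × 239.52 = 172.4544 now, so the supplier offers 172.4544, keeping 127.5456.
So by rejecting in round 1, the supplier gets 127.5456 next round, worth 0.72 × 127.5456 = 91.832832 now.
Offer 116 ≥ 91.832832, so the supplier accepts.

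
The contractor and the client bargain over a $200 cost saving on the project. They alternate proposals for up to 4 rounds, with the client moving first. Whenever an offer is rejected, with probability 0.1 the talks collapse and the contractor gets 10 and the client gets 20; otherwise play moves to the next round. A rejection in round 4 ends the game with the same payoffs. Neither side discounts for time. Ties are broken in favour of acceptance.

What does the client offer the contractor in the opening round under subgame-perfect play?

149.23

By backward induction:
Round 4 (the contractor proposes): the client gets 20 if talks fail, so the contractor offers 20 and keeps 180.
Round 3 (the client proposes): rejecting gives the contractor an expected 0.9 × 180 + 0.1 × 10 = 163. The client offers 163 and keeps 200 − 163 = 37.
Round 2 (the contractor proposes): rejecting gives the client an expected 0.9 × 37 + 0.1 × 20 = 35.3. The contractor offers 35.3 and keeps 200 − 35.3 = 164.7.
Round 1 (the client proposes): rejecting gives the contractor an expected 0.9 × 164.7 + 0.1 × 10 = 149.23. The client offers 149.23 and keeps 200 − 149.23 = 50.77.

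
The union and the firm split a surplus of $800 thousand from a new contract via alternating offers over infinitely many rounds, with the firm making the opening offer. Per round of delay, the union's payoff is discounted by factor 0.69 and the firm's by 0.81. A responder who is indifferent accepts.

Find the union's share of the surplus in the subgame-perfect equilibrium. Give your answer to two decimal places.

When the firm proposes, the union accepts any offer worth at least 0.69 times what the union would get by proposing next round; and vice versa.
This gives x = 800 − 0.69y and y = 800 − 0.81x, where x and y are each side's share when it proposes.
Hence (1 − 0.69·0.81)x = 800(1 − 0.69), i.e. 0.4411·x = 248.
x ≈ 562.2308; the union's share is 800 − x ≈ 237.7692.

237.77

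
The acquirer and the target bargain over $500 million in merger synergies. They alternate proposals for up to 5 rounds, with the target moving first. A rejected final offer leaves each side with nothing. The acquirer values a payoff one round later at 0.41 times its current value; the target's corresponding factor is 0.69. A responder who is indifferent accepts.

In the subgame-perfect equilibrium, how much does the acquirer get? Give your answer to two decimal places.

81.53

Round 5 (the target proposes): rejection yields 0 for the acquirer; the target offers 0 and keeps 500.
Round 4 (the acquirer proposes): the target can get 500 next round, worth 0.69 × 500 = 345 now. The acquirer offers 345 and keeps 500 − 345 = 155.
Round 3 (the target proposes): the acquirer can get 155 next round, worth 0.41 × 155 = 63.55 now, so the target offers 63.55, keeping 436.45.
Round 2 (the acquirer proposes): the target can get 436.45 next round, worth 0.69 × 436.45 = 301.1505 now; the acquirer offers that and keeps 198.8495.
Round 1 (the target proposes): the acquirer can get 198.8495 next round, worth 0.41 × 198.8495 = 81.528295 now. The target offers 81.528295 and keeps 500 − 81.528295 = 418.471705.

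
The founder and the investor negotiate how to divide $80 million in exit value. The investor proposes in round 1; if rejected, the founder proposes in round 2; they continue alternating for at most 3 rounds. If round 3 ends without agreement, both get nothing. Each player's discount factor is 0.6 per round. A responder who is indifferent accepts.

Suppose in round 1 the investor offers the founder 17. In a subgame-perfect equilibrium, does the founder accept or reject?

Work out the founder's continuation value if the offer is rejected.
Round 3 (the investor proposes): rejection yields 0 for the founder; the investor offers 0 and keeps 80.
Round 2 (the founder proposes): the investor can get 80 next round, worth 0.6 × 80 = 48 now. The founder offers 48 and keeps 80 − 48 = 32.
So by rejecting in round 1, the founder gets 32 next round, worth 0.6 × 32 = 19.2 now.
Offer 17 < 19.2, so the founder rejects.

Reject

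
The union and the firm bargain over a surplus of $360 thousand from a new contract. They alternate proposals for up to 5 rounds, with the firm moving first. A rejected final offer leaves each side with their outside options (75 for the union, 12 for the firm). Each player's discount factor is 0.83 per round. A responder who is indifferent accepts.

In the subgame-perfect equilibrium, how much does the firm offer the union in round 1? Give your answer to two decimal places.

Round 5 (the firm proposes): the union gets 75 if talks fail, so the firm offers 75 and keeps 285.
Round 4 (the union proposes): the firm can get 285 next round, worth 0.83 × 285 = 236.55 now. The union offers 236.55 and keeps 360 − 236.55 = 123.45.
Round 3 (the firm proposes): the union can get 123.45 next round, worth 0.83 × 123.45 = 102.4635 now; the firm offers that and keeps 257.5365.
Round 2 (the union proposes): the firm can get 257.5365 next round, worth 0.83 × 257.5365 = 213.755295 now, so the union offers 213.755295, keeping 146.244705.
Round 1 (the firm proposes): the union can get 146.244705 next round, worth 0.83 × 146.244705 = 121.38310515 now, so the firm offers 121.38310515, keeping 238.61689485.

121.38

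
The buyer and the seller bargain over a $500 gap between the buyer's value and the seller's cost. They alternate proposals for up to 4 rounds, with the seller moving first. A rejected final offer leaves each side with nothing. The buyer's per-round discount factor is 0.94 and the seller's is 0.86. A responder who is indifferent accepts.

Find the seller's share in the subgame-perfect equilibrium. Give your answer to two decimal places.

Round 4 (the buyer proposes): the seller will accept anything ≥ 0, so the buyer offers 0 and keeps 500.
Round 3 (the seller proposes): the buyer can get 500 next round, worth 0.94 × 500 = 470 now, so the seller offers 470, keeping 30.
Round 2 (the buyer proposes): the seller can get 30 next round, worth 0.86 × 30 = 25.8 now; the buyer offers that and keeps 474.2.
Round 1 (the seller proposes): the buyer can get 474.2 next round, worth 0.94 × 474.2 = 445.748 now, so the seller offers 445.748, keeping 54.252.

54.25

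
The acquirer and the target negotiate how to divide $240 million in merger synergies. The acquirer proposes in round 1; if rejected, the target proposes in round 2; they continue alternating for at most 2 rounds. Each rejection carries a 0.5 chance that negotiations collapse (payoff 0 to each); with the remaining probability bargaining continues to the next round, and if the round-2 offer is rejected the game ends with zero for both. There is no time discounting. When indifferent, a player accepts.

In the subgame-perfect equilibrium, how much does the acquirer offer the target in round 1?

120

Round 2 (the target proposes): the acquirer will accept anything ≥ 0, so the target offers 0 and keeps 240.
Round 1 (the acquirer proposes): rejecting gives the target an expected 0.5 × 240 = 120. The acquirer offers 120 and keeps 240 − 120 = 120.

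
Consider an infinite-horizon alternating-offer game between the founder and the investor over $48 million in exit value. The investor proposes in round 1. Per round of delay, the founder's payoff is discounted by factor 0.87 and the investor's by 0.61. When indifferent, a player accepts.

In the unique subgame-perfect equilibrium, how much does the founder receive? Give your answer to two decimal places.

In a stationary SPE each proposer offers the other exactly their discounted continuation value.
If the investor keeps x when proposing and the founder keeps y when proposing, then x = 48 − 0.87y and y = 48 − 0.61x.
Solving: x = 48(1 − 0.87) / (1 − 0.61·0.87) = 6.24 / 0.4693 ≈ 13.2964.
The founder gets 48 − 13.2964 ≈ 34.7036.

34.70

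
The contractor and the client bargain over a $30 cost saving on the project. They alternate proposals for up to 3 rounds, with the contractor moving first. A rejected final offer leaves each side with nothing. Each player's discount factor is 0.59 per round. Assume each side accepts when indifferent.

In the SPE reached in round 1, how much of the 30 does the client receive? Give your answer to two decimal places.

By backward induction:
Round 3 (the contractor proposes): rejection yields 0 for the client; the contractor offers 0 and keeps 30.
Round 2 (the client proposes): the contractor can get 30 next round, worth 0.59 × 30 = 17.7 now. The client offers 17.7 and keeps 30 − 17.7 = 12.3.
Round 1 (the contractor proposes): the client can get 12.3 next round, worth 0.59 × 12.3 = 7.257 now, so the contractor offers 7.257, keeping 22.743.

7.26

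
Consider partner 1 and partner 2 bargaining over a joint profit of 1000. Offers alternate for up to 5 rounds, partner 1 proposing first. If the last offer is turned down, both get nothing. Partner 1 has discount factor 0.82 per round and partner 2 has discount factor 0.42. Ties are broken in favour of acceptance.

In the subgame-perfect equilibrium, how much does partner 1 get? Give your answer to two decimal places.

898.36

Round 5 (partner 1 proposes): partner 2 will accept anything ≥ 0, so partner 1 offers 0 and keeps 1000.
Round 4 (partner 2 proposes): partner 1 can get 1000 next round, worth 0.82 × 1000 = 820 now, so partner 2 offers 820, keeping 180.
Round 3 (partner 1 proposes): partner 2 can get 180 next round, worth 0.42 × 180 = 75.6 now, so partner 1 offers 75.6, keeping 924.4.
Round 2 (partner 2 proposes): partner 1 can get 924.4 next round, worth 0.82 × 924.4 = 758.008 now, so partner 2 offers 758.008, keeping 241.992.
Round 1 (partner 1 proposes): partner 2 can get 241.992 next round, worth 0.42 × 241.992 = 101.63664 now; partner 1 offers that and keeps 898.36336.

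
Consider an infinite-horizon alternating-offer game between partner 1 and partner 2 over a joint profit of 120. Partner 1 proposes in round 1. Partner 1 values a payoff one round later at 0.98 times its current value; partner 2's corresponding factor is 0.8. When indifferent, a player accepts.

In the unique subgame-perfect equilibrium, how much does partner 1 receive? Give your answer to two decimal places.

111.11

In a stationary SPE each proposer offers the other exactly their discounted continuation value.
If partner 1 keeps x when proposing and partner 2 keeps y when proposing, then x = 120 − 0.8y and y = 120 − 0.98x.
Solving: x = 120(1 − 0.8) / (1 − 0.98·0.8) = 24 / 0.216 ≈ 111.1111.
Partner 2 gets 120 − 111.1111 ≈ 8.8889.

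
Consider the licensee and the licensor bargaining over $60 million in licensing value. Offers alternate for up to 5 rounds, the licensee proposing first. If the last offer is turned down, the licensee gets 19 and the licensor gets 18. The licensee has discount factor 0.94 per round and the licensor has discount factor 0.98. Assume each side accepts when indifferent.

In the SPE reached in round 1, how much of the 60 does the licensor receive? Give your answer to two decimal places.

Work backward from the last round.
Round 5 (the licensee proposes): the licensor gets 18 if talks fail, so the licensee offers 18 and keeps 42.
Round 4 (the licensor proposes): the licensee can get 42 next round, worth 0.94 × 42 = 39.48 now, so the licensor offers 39.48, keeping 20.52.
Round 3 (the licensee proposes): the licensor can get 20.52 next round, worth 0.98 × 20.52 = 20.1096 now, so the licensee offers 20.1096, keeping 39.8904.
Round 2 (the licensor proposes): the licensee can get 39.8904 next round, worth 0.94 × 39.8904 = 37.496976 now. The licensor offers 37.496976 and keeps 60 − 37.496976 = 22.503024.
Round 1 (the licensee proposes): the licensor can get 22.503024 next round, worth 0.98 × 22.503024 = 22.05296352 now. The licensee offers 22.05296352 and keeps 60 − 22.05296352 = 37.94703648.

22.05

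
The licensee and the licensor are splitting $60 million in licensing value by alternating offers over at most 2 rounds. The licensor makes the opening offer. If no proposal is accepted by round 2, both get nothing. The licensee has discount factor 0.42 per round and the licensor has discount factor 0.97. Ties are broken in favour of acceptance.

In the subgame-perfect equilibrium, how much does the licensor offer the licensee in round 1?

25.2

Round 2 (the licensee proposes): rejection yields 0 for the licensor; the licensee offers 0 and keeps 60.
Round 1 (the licensor proposes): the licensee can get 60 next round, worth 0.42 × 60 = 25.2 now. The licensor offers 25.2 and keeps 60 − 25.2 = 34.8.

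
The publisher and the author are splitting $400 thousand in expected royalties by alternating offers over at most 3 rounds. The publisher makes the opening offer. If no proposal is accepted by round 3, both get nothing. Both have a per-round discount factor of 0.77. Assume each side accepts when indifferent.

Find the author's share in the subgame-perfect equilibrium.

70.84

Round 3 (the publisher proposes): rejection yields 0 for the author; the publisher offers 0 and keeps 400.
Round 2 (the author proposes): the publisher can get 400 next round, worth 0.77 × 400 = 308 now. The author offers 308 and keeps 400 − 308 = 92.
Round 1 (the publisher proposes): the author can get 92 next round, worth 0.77 × 92 = 70.84 now; the publisher offers that and keeps 329.16.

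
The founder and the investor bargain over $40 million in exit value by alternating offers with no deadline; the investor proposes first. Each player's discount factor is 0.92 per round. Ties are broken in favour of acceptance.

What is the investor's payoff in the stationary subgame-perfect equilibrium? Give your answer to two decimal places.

20.83

Let x be the investor's share when the investor proposes and y be the founder's share when the founder proposes.
The founder accepts iff offered ≥ 0.92·y, so x = 40 − 0.92y. Symmetrically y = 40 − 0.92x.
Substituting: x = 40 − 0.92(40 − 0.92x), giving x(1 − 0.92·0.92) = 40(1 − 0.92).
So x = 40 × 0.08 / 0.1536 ≈ 20.8333, and the founder receives 40 − x ≈ 19.1667.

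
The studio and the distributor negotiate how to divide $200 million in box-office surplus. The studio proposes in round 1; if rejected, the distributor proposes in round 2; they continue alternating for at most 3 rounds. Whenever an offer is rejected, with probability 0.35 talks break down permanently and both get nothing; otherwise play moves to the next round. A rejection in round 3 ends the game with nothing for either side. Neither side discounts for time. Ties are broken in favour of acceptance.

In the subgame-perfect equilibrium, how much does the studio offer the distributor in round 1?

45.5

By backward induction:
Round 3 (the studio proposes): rejection yields 0 for the distributor; the studio offers 0 and keeps 200.
Round 2 (the distributor proposes): rejecting gives the studio an expected 0.65 × 200 = 130; the distributor offers that and keeps 70.
Round 1 (the studio proposes): rejecting gives the distributor an expected 0.65 × 70 = 45.5; the studio offers that and keeps 154.5.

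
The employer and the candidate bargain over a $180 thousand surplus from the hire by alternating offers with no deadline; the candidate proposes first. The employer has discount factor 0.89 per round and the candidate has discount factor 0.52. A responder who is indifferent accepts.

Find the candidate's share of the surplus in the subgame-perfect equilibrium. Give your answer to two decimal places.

36.86

When the candidate proposes, the employer accepts any offer worth at least 0.89 times what the employer would get by proposing next round; and vice versa.
This gives x = 180 − 0.89y and y = 180 − 0.52x, where x and y are each side's share when it proposes.
Hence (1 − 0.89·0.52)x = 180(1 − 0.89), i.e. 0.5372·x = 19.8.
x ≈ 36.8578; the employer's share is 180 − x ≈ 143.1422.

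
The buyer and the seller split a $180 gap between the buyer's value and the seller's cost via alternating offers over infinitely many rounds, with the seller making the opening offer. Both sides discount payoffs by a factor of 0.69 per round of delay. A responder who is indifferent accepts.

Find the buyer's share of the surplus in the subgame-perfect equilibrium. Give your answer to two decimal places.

Let x be the seller's share when the seller proposes and y be the buyer's share when the buyer proposes.
The buyer accepts iff offered ≥ 0.69·y, so x = 180 − 0.69y. Symmetrically y = 180 − 0.69x.
Substituting: x = 180 − 0.69(180 − 0.69x), giving x(1 − 0.69·0.69) = 180(1 − 0.69).
So x = 180 × 0.31 / 0.5239 ≈ 106.5089, and the buyer receives 180 − x ≈ 73.4911.

73.49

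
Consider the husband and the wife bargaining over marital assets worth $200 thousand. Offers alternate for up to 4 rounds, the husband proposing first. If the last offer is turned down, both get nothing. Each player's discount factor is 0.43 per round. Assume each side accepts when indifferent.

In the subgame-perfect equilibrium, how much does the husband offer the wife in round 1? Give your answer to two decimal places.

By backward induction:
Round 4 (the wife proposes): rejection yields 0 for the husband; the wife offers 0 and keeps 200.
Round 3 (the husband proposes): the wife can get 200 next round, worth 0.43 × 200 = 86 now, so the husband offers 86, keeping 114.
Round 2 (the wife proposes): the husband can get 114 next round, worth 0.43 × 114 = 49.02 now. The wife offers 49.02 and keeps 200 − 49.02 = 150.98.
Round 1 (the husband proposes): the wife can get 150.98 next round, worth 0.43 × 150.98 = 64.9214 now. The husband offers 64.9214 and keeps 200 − 64.9214 = 135.0786.

64.92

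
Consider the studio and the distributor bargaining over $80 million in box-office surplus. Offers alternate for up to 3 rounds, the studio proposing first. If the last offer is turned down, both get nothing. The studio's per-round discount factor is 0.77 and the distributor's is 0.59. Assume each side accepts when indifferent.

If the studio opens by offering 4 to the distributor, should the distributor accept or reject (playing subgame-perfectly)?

Round 3 (the studio proposes): the distributor will accept anything ≥ 0, so the studio offers 0 and keeps 80.
Round 2 (the distributor proposes): the studio can get 80 next round, worth 0.77 × 80 = 61.6 now, so the distributor offers 61.6, keeping 18.4.
So by rejecting in round 1, the distributor gets 18.4 next round, worth 0.59 × 18.4 = 10.856 now.
Offer 4 < 10.856, so the distributor rejects.

Reject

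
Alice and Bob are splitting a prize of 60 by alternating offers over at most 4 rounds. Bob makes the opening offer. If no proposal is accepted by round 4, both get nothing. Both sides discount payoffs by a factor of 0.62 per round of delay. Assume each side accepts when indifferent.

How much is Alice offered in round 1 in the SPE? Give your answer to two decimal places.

Round 4 (Alice proposes): rejection yields 0 for Bob; Alice offers 0 and keeps 60.
Round 3 (Bob proposes): Alice can get 60 next round, worth 0.62 × 60 = 37.2 now; Bob offers that and keeps 22.8.
Round 2 (Alice proposes): Bob can get 22.8 next round, worth 0.62 × 22.8 = 14.136 now. Alice offers 14.136 and keeps 60 − 14.136 = 45.864.
Round 1 (Bob proposes): Alice can get 45.864 next round, worth 0.62 × 45.864 = 28.43568 now. Bob offers 28.43568 and keeps 60 − 28.43568 = 31.56432.

28.44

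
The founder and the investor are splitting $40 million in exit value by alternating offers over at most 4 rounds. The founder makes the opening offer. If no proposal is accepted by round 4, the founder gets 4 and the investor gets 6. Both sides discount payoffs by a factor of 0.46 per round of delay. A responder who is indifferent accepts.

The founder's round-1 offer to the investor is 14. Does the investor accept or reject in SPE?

Round 4 (the investor proposes): the founder gets 4 if talks fail, so the investor offers 4 and keeps 36.
Round 3 (the founder proposes): the investor can get 36 next round, worth 0.46 × 36 = 16.56 now, so the founder offers 16.56, keeping 23.44.
Round 2 (the investor proposes): the founder can get 23.44 next round, worth 0.46 × 23.44 = 10.7824 now, so the investor offers 10.7824, keeping 29.2176.
So by rejecting in round 1, the investor gets 29.2176 next round, worth 0.46 × 29.2176 = 13.440096 now.
Offer 14 ≥ 13.440096, so the investor accepts.

Accept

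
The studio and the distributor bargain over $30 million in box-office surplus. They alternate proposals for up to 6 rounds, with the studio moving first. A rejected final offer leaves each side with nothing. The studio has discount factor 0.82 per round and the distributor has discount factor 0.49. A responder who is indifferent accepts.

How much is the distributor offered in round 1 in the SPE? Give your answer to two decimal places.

6.08

Round 6 (the distributor proposes): the studio will accept anything ≥ 0, so the distributor offers 0 and keeps 30.
Round 5 (the studio proposes): the distributor can get 30 next round, worth 0.49 × 30 = 14.7 now. The studio offers 14.7 and keeps 30 − 14.7 = 15.3.
Round 4 (the distributor proposes): the studio can get 15.3 next round, worth 0.82 × 15.3 = 12.546 now, so the distributor offers 12.546, keeping 17.454.
Round 3 (the studio proposes): the distributor can get 17.454 next round, worth 0.49 × 17.454 = 8.55246 now. The studio offers 8.55246 and keeps 30 − 8.55246 = 21.44754.
Round 2 (the distributor proposes): the studio can get 21.44754 next round, worth 0.82 × 21.44754 = 17.5869828 now, so the distributor offers 17.5869828, keeping 12.4130172.
Round 1 (the studio proposes): the distributor can get 12.4130172 next round, worth 0.49 × 12.4130172 = 6.082378428 now; the studio offers that and keeps 23.917621572.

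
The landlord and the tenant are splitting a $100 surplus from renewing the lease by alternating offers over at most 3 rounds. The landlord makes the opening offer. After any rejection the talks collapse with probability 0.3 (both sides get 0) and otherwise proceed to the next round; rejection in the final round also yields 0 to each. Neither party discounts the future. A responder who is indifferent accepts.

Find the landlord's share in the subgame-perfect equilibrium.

Round 3 (the landlord proposes): the tenant will accept anything ≥ 0, so the landlord offers 0 and keeps 100.
Round 2 (the tenant proposes): rejecting gives the landlord an expected 0.7 × 100 = 70, so the tenant offers 70, keeping 30.
Round 1 (the landlord proposes): rejecting gives the tenant an expected 0.7 × 30 = 21, so the landlord offers 21, keeping 79.

79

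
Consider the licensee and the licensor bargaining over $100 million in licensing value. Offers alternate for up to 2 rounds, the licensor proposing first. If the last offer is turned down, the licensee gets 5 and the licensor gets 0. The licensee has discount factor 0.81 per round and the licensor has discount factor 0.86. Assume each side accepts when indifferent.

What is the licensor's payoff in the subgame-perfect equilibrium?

Round 2 (the licensee proposes): the licensor will accept anything ≥ 0, so the licensee offers 0 and keeps 100.
Round 1 (the licensor proposes): the licensee can get 100 next round, worth 0.81 × 100 = 81 now. The licensor offers 81 and keeps 100 − 81 = 19.

19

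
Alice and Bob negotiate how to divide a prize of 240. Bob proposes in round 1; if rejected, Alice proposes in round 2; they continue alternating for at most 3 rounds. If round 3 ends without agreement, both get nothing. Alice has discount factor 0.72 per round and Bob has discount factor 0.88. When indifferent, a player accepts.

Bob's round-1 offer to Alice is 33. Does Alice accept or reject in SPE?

Work out Alice's continuation value if the offer is rejected.
Round 3 (Bob proposes): Alice will accept anything ≥ 0, so Bob offers 0 and keeps 240.
Round 2 (Alice proposes): Bob can get 240 next round, worth 0.88 × 240 = 211.2 now; Alice offers that and keeps 28.8.
So by rejecting in round 1, Alice gets 28.8 next round, worth 0.72 × 28.8 = 20.736 now.
Offer 33 ≥ 20.736, so Alice accepts.

Accept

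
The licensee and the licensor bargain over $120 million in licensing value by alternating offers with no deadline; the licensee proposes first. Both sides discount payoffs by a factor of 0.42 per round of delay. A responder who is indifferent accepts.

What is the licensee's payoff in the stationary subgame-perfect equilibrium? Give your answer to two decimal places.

In a stationary SPE each proposer offers the other exactly their discounted continuation value.
If the licensee keeps x when proposing and the licensor keeps y when proposing, then x = 120 − 0.42y and y = 120 − 0.42x.
Solving: x = 120(1 − 0.42) / (1 − 0.42·0.42) = 69.6 / 0.8236 ≈ 84.5070.
The licensor gets 120 − 84.5070 ≈ 35.4930.

84.51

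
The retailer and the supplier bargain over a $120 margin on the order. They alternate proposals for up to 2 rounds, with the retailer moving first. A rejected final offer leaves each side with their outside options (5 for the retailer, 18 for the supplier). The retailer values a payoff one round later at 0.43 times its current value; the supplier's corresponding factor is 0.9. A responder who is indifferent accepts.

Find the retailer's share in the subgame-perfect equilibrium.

16.5

Round 2 (the supplier proposes): the retailer gets 5 if talks fail, so the supplier offers 5 and keeps 115.
Round 1 (the retailer proposes): the supplier can get 115 next round, worth 0.9 × 115 = 103.5 now; the retailer offers that and keeps 16.5.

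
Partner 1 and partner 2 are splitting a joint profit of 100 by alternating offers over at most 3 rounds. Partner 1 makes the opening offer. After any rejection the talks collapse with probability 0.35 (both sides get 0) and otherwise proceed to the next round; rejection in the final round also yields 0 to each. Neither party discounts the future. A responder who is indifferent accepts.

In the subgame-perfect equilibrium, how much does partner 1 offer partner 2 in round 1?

Round 3 (partner 1 proposes): rejection yields 0 for partner 2; partner 1 offers 0 and keeps 100.
Round 2 (partner 2 proposes): rejecting gives partner 1 an expected 0.65 × 100 = 65; partner 2 offers that and keeps 35.
Round 1 (partner 1 proposes): rejecting gives partner 2 an expected 0.65 × 35 = 22.75. Partner 1 offers 22.75 and keeps 100 − 22.75 = 77.25.

22.75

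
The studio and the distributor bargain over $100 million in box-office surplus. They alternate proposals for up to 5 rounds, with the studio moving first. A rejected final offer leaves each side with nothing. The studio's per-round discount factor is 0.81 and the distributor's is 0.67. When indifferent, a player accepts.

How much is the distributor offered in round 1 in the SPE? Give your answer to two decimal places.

19.64

Round 5 (the studio proposes): rejection yields 0 for the distributor; the studio offers 0 and keeps 100.
Round 4 (the distributor proposes): the studio can get 100 next round, worth 0.81 × 100 = 81 now. The distributor offers 81 and keeps 100 − 81 = 19.
Round 3 (the studio proposes): the distributor can get 19 next round, worth 0.67 × 19 = 12.73 now; the studio offers that and keeps 87.27.
Round 2 (the distributor proposes): the studio can get 87.27 next round, worth 0.81 × 87.27 = 70.6887 now; the distributor offers that and keeps 29.3113.
Round 1 (the studio proposes): the distributor can get 29.3113 next round, worth 0.67 × 29.3113 = 19.638571 now; the studio offers that and keeps 80.361429.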